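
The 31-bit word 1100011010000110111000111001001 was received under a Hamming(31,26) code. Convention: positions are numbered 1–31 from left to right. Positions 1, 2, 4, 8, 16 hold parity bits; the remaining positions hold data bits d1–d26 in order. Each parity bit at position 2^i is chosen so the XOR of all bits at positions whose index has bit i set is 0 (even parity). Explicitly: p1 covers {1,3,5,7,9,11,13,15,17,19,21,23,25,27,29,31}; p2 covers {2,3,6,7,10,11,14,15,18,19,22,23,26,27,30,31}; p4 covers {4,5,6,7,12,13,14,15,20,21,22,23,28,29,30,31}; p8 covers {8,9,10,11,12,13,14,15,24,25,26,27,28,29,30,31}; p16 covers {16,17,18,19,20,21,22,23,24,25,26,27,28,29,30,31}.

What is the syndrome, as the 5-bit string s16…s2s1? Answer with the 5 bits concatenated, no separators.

01111

s1 (pos 1,3,5,7,9,11,13,15,17,19,21,23,25,27,29,31): 1⊕0⊕0⊕1⊕1⊕0⊕0⊕1⊕1⊕1⊕0⊕1⊕1⊕0⊕0⊕1 = 1
s2 (pos 2,3,6,7,10,11,14,15,18,19,22,23,26,27,30,31): 1⊕0⊕1⊕1⊕0⊕0⊕1⊕1⊕1⊕1⊕0⊕1⊕0⊕0⊕0⊕1 = 1
s4 (pos 4,5,6,7,12,13,14,15,20,21,22,23,28,29,30,31): 0⊕0⊕1⊕1⊕0⊕0⊕1⊕1⊕0⊕0⊕0⊕1⊕1⊕0⊕0⊕1 = 1
s8 (pos 8,9,10,11,12,13,14,15,24,25,26,27,28,29,30,31): 0⊕1⊕0⊕0⊕0⊕0⊕1⊕1⊕1⊕1⊕0⊕0⊕1⊕0⊕0⊕1 = 1
s16 (pos 16,17,18,19,20,21,22,23,24,25,26,27,28,29,30,31): 0⊕1⊕1⊕1⊕0⊕0⊕0⊕1⊕1⊕1⊕0⊕0⊕1⊕0⊕0⊕1 = 0
Syndrome s16…s1 = 01111 → error at position 15.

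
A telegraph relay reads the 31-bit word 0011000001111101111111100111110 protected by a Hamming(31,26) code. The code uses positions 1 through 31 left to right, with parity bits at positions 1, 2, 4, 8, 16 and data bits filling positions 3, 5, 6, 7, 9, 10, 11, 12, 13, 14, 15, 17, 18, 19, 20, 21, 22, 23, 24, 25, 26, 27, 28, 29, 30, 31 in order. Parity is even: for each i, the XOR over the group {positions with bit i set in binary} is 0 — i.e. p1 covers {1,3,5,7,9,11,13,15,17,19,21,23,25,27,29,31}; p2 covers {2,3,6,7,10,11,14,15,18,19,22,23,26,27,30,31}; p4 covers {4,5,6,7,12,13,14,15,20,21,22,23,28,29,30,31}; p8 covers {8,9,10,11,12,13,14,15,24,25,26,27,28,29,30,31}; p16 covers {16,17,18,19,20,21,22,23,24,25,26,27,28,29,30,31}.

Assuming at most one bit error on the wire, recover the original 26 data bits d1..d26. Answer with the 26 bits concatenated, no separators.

s1 (pos 1,3,5,7,9,11,13,15,17,19,21,23,25,27,29,31): 0⊕1⊕0⊕0⊕0⊕1⊕1⊕0⊕1⊕1⊕1⊕1⊕0⊕1⊕1⊕0 = 1
s2 (pos 2,3,6,7,10,11,14,15,18,19,22,23,26,27,30,31): 0⊕1⊕0⊕0⊕1⊕1⊕1⊕0⊕1⊕1⊕1⊕1⊕1⊕1⊕1⊕0 = 1
s4 (pos 4,5,6,7,12,13,14,15,20,21,22,23,28,29,30,31): 1⊕0⊕0⊕0⊕1⊕1⊕1⊕0⊕1⊕1⊕1⊕1⊕1⊕1⊕1⊕0 = 1
s8 (pos 8,9,10,11,12,13,14,15,24,25,26,27,28,29,30,31): 0⊕0⊕1⊕1⊕1⊕1⊕1⊕0⊕0⊕0⊕1⊕1⊕1⊕1⊕1⊕0 = 0
s16 (pos 16,17,18,19,20,21,22,23,24,25,26,27,28,29,30,31): 1⊕1⊕1⊕1⊕1⊕1⊕1⊕1⊕0⊕0⊕1⊕1⊕1⊕1⊕1⊕0 = 1
Syndrome s16…s1 = 10111 → error at position 23.
Flip position 23: 0011000001111101111111100111110 → 0011000001111101111111000111110
Read data bits from positions 3,5,6,7,9,10,11,12,13,14,15,17,18,19,20,21,22,23,24,25,26,27,28,29,30,31: 10000111110111111000111110

10000111110111111000111110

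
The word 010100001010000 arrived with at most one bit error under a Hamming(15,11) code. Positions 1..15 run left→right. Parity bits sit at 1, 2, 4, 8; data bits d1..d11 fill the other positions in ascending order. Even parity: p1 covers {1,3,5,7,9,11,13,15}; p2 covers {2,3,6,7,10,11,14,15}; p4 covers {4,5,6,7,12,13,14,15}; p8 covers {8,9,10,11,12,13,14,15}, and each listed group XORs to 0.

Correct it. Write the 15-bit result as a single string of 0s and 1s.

s1 (pos 1,3,5,7,9,11,13,15): 0⊕0⊕0⊕0⊕1⊕1⊕0⊕0 = 0
s2 (pos 2,3,6,7,10,11,14,15): 1⊕0⊕0⊕0⊕0⊕1⊕0⊕0 = 0
s4 (pos 4,5,6,7,12,13,14,15): 1⊕0⊕0⊕0⊕0⊕0⊕0⊕0 = 1
s8 (pos 8,9,10,11,12,13,14,15): 0⊕1⊕0⊕1⊕0⊕0⊕0⊕0 = 0
Syndrome s8…s1 = 0100 → error at position 4.
Flip position 4: 010100001010000 → 010000001010000

010000001010000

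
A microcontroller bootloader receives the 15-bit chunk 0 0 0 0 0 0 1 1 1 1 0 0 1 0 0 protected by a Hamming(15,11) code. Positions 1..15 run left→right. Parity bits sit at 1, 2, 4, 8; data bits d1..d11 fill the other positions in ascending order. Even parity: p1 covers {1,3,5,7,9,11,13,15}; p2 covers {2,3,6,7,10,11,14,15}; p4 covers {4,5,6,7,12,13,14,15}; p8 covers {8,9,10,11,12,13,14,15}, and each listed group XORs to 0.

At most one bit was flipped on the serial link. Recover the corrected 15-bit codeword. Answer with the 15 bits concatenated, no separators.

100000111100100

s1 (pos 1,3,5,7,9,11,13,15): 0⊕0⊕0⊕1⊕1⊕0⊕1⊕0 = 1
s2 (pos 2,3,6,7,10,11,14,15): 0⊕0⊕0⊕1⊕1⊕0⊕0⊕0 = 0
s4 (pos 4,5,6,7,12,13,14,15): 0⊕0⊕0⊕1⊕0⊕1⊕0⊕0 = 0
s8 (pos 8,9,10,11,12,13,14,15): 1⊕1⊕1⊕0⊕0⊕1⊕0⊕0 = 0
Syndrome s8…s1 = 0001 → error at position 1.
Flip position 1: 000000111100100 → 100000111100100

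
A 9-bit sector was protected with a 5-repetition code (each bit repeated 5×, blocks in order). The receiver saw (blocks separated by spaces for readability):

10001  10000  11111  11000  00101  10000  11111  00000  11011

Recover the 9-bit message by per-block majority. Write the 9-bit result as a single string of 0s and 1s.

001000101

Block 1 (10001): 2 ones → 0
Block 2 (10000): 1 one → 0
Block 3 (11111): 5 ones → 1
Block 4 (11000): 2 ones → 0
Block 5 (00101): 2 ones → 0
Block 6 (10000): 1 one → 0
Block 7 (11111): 5 ones → 1
Block 8 (00000): 0 ones → 0
Block 9 (11011): 4 ones → 1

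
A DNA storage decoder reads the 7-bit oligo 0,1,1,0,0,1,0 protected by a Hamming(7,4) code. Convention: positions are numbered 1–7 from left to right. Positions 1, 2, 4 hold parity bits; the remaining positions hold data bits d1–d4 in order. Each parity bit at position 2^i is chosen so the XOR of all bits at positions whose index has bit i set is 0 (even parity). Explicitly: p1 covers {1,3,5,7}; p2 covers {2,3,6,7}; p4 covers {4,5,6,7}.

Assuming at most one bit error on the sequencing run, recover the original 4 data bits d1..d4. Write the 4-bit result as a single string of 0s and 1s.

s1 (pos 1,3,5,7): 0⊕1⊕0⊕0 = 1
s2 (pos 2,3,6,7): 1⊕1⊕1⊕0 = 1
s4 (pos 4,5,6,7): 0⊕0⊕1⊕0 = 1
Syndrome s4…s1 = 111 → error at position 7.
Flip position 7: 0110010 → 0110011
Read data bits from positions 3,5,6,7: 1011

1011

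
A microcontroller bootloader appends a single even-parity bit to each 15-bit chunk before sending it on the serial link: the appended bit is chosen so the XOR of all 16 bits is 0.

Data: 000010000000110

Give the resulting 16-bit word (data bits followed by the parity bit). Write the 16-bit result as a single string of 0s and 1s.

XOR of the 15 data bits: 0⊕0⊕0⊕0⊕1⊕0⊕0⊕0⊕0⊕0⊕0⊕0⊕1⊕1⊕0 = 1
Parity bit = 1 (so all 16 bits XOR to 0).

0000100000001101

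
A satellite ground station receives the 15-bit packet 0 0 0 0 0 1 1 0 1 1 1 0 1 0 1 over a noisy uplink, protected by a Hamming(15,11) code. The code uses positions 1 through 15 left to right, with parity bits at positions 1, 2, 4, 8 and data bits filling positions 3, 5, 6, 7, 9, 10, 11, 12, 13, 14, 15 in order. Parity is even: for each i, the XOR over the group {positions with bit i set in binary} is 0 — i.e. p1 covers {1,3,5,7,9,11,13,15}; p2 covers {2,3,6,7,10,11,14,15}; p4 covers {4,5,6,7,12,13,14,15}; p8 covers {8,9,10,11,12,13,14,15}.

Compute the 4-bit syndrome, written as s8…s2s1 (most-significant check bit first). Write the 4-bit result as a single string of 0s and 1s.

s1 (pos 1,3,5,7,9,11,13,15): 0⊕0⊕0⊕1⊕1⊕1⊕1⊕1 = 1
s2 (pos 2,3,6,7,10,11,14,15): 0⊕0⊕1⊕1⊕1⊕1⊕0⊕1 = 1
s4 (pos 4,5,6,7,12,13,14,15): 0⊕0⊕1⊕1⊕0⊕1⊕0⊕1 = 0
s8 (pos 8,9,10,11,12,13,14,15): 0⊕1⊕1⊕1⊕0⊕1⊕0⊕1 = 1
Syndrome s8…s1 = 1011 → error at position 11.

1011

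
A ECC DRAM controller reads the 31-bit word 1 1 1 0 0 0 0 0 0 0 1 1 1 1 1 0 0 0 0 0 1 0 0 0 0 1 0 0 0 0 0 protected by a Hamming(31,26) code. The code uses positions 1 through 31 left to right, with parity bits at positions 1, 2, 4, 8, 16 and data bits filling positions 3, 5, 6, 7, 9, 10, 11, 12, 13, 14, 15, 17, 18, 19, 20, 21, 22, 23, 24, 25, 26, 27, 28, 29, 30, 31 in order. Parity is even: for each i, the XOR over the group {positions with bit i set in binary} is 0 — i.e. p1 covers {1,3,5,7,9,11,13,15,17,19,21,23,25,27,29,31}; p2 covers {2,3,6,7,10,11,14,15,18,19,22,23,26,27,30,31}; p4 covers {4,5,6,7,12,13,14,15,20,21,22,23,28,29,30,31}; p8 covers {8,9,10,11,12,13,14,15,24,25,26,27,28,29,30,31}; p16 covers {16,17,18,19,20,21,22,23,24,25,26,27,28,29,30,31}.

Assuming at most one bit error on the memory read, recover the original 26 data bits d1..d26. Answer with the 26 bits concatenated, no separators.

10000011111000010000100000

s1 (pos 1,3,5,7,9,11,13,15,17,19,21,23,25,27,29,31): 1⊕1⊕0⊕0⊕0⊕1⊕1⊕1⊕0⊕0⊕1⊕0⊕0⊕0⊕0⊕0 = 0
s2 (pos 2,3,6,7,10,11,14,15,18,19,22,23,26,27,30,31): 1⊕1⊕0⊕0⊕0⊕1⊕1⊕1⊕0⊕0⊕0⊕0⊕1⊕0⊕0⊕0 = 0
s4 (pos 4,5,6,7,12,13,14,15,20,21,22,23,28,29,30,31): 0⊕0⊕0⊕0⊕1⊕1⊕1⊕1⊕0⊕1⊕0⊕0⊕0⊕0⊕0⊕0 = 1
s8 (pos 8,9,10,11,12,13,14,15,24,25,26,27,28,29,30,31): 0⊕0⊕0⊕1⊕1⊕1⊕1⊕1⊕0⊕0⊕1⊕0⊕0⊕0⊕0⊕0 = 0
s16 (pos 16,17,18,19,20,21,22,23,24,25,26,27,28,29,30,31): 0⊕0⊕0⊕0⊕0⊕1⊕0⊕0⊕0⊕0⊕1⊕0⊕0⊕0⊕0⊕0 = 0
Syndrome s16…s1 = 00100 → error at position 4.
Flip position 4: 1110000000111110000010000100000 → 1111000000111110000010000100000
Read data bits from positions 3,5,6,7,9,10,11,12,13,14,15,17,18,19,20,21,22,23,24,25,26,27,28,29,30,31: 10000011111000010000100000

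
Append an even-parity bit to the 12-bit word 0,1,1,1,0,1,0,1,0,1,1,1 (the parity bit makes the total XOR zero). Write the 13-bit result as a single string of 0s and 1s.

0111010101110

XOR of the 12 data bits: 0⊕1⊕1⊕1⊕0⊕1⊕0⊕1⊕0⊕1⊕1⊕1 = 0
Parity bit = 0 (so all 13 bits XOR to 0).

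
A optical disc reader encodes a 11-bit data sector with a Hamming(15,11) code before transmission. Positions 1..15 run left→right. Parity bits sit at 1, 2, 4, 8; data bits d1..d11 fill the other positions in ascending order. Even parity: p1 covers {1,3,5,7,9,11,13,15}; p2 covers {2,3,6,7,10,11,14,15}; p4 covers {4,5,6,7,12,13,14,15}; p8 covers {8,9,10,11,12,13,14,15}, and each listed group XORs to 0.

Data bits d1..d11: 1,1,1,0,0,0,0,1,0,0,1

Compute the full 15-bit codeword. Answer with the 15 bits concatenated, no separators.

Place data at non-parity positions: p1 p2 1 p4 1 1 0 p8 0 0 0 1 0 0 1
p1 (pos 1,3,5,7,9,11,13,15): XOR of data positions = 1⊕1⊕0⊕0⊕0⊕0⊕1 = 1
p2 (pos 2,3,6,7,10,11,14,15): XOR of data positions = 1⊕1⊕0⊕0⊕0⊕0⊕1 = 1
p4 (pos 4,5,6,7,12,13,14,15): XOR of data positions = 1⊕1⊕0⊕1⊕0⊕0⊕1 = 0
p8 (pos 8,9,10,11,12,13,14,15): XOR of data positions = 0⊕0⊕0⊕1⊕0⊕0⊕1 = 0
Codeword: 111011000001001

111011000001001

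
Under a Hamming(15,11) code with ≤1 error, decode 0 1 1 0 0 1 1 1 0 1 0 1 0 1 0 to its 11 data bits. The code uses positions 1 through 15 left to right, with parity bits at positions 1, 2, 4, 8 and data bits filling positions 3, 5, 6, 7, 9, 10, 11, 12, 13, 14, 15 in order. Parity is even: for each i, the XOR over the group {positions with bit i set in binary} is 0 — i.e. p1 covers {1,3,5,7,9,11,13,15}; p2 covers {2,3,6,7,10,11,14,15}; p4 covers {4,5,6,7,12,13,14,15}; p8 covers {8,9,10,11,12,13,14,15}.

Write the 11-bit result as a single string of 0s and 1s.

s1 (pos 1,3,5,7,9,11,13,15): 0⊕1⊕0⊕1⊕0⊕0⊕0⊕0 = 0
s2 (pos 2,3,6,7,10,11,14,15): 1⊕1⊕1⊕1⊕1⊕0⊕1⊕0 = 0
s4 (pos 4,5,6,7,12,13,14,15): 0⊕0⊕1⊕1⊕1⊕0⊕1⊕0 = 0
s8 (pos 8,9,10,11,12,13,14,15): 1⊕0⊕1⊕0⊕1⊕0⊕1⊕0 = 0
Syndrome s8…s1 = 0000 → no error.
Read data bits from positions 3,5,6,7,9,10,11,12,13,14,15: 10110101010

10110101010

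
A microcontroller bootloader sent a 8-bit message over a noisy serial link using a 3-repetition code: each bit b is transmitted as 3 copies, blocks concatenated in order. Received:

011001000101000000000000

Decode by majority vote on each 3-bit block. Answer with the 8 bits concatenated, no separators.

10010000

Block 1 (011): 2 ones → 1
Block 2 (001): 1 one → 0
Block 3 (000): 0 ones → 0
Block 4 (101): 2 ones → 1
Block 5 (000): 0 ones → 0
Block 6 (000): 0 ones → 0
Block 7 (000): 0 ones → 0
Block 8 (000): 0 ones → 0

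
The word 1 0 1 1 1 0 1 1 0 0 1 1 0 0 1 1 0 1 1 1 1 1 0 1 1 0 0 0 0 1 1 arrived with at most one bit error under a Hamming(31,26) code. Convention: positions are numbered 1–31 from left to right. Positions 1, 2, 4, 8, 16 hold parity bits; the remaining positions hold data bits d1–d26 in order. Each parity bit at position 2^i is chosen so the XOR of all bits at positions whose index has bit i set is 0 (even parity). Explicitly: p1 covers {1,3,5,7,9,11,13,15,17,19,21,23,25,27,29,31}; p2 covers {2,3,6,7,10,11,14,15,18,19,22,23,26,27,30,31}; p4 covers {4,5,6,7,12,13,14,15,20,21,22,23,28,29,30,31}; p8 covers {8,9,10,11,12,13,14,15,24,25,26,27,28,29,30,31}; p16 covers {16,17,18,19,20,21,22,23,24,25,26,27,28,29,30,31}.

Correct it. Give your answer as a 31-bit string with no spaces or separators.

s1 (pos 1,3,5,7,9,11,13,15,17,19,21,23,25,27,29,31): 1⊕1⊕1⊕1⊕0⊕1⊕0⊕1⊕0⊕1⊕1⊕0⊕1⊕0⊕0⊕1 = 0
s2 (pos 2,3,6,7,10,11,14,15,18,19,22,23,26,27,30,31): 0⊕1⊕0⊕1⊕0⊕1⊕0⊕1⊕1⊕1⊕1⊕0⊕0⊕0⊕1⊕1 = 1
s4 (pos 4,5,6,7,12,13,14,15,20,21,22,23,28,29,30,31): 1⊕1⊕0⊕1⊕1⊕0⊕0⊕1⊕1⊕1⊕1⊕0⊕0⊕0⊕1⊕1 = 0
s8 (pos 8,9,10,11,12,13,14,15,24,25,26,27,28,29,30,31): 1⊕0⊕0⊕1⊕1⊕0⊕0⊕1⊕1⊕1⊕0⊕0⊕0⊕0⊕1⊕1 = 0
s16 (pos 16,17,18,19,20,21,22,23,24,25,26,27,28,29,30,31): 1⊕0⊕1⊕1⊕1⊕1⊕1⊕0⊕1⊕1⊕0⊕0⊕0⊕0⊕1⊕1 = 0
Syndrome s16…s1 = 00010 → error at position 2.
Flip position 2: 1011101100110011011111011000011 → 1111101100110011011111011000011

1111101100110011011111011000011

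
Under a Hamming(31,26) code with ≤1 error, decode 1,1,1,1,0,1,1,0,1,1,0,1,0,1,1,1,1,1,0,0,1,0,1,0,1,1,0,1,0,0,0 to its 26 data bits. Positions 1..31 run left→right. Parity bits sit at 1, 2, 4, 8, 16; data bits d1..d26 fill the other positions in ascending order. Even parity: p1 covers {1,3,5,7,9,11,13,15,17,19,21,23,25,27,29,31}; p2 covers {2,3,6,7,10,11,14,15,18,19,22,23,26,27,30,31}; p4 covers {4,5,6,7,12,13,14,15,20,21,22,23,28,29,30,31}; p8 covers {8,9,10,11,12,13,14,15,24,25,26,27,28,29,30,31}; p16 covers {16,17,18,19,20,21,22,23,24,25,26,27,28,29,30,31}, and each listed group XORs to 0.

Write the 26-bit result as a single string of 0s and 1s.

s1 (pos 1,3,5,7,9,11,13,15,17,19,21,23,25,27,29,31): 1⊕1⊕0⊕1⊕1⊕0⊕0⊕1⊕1⊕0⊕1⊕1⊕1⊕0⊕0⊕0 = 1
s2 (pos 2,3,6,7,10,11,14,15,18,19,22,23,26,27,30,31): 1⊕1⊕1⊕1⊕1⊕0⊕1⊕1⊕1⊕0⊕0⊕1⊕1⊕0⊕0⊕0 = 0
s4 (pos 4,5,6,7,12,13,14,15,20,21,22,23,28,29,30,31): 1⊕0⊕1⊕1⊕1⊕0⊕1⊕1⊕0⊕1⊕0⊕1⊕1⊕0⊕0⊕0 = 1
s8 (pos 8,9,10,11,12,13,14,15,24,25,26,27,28,29,30,31): 0⊕1⊕1⊕0⊕1⊕0⊕1⊕1⊕0⊕1⊕1⊕0⊕1⊕0⊕0⊕0 = 0
s16 (pos 16,17,18,19,20,21,22,23,24,25,26,27,28,29,30,31): 1⊕1⊕1⊕0⊕0⊕1⊕0⊕1⊕0⊕1⊕1⊕0⊕1⊕0⊕0⊕0 = 0
Syndrome s16…s1 = 00101 → error at position 5.
Flip position 5: 1111011011010111110010101101000 → 1111111011010111110010101101000
Read data bits from positions 3,5,6,7,9,10,11,12,13,14,15,17,18,19,20,21,22,23,24,25,26,27,28,29,30,31: 11111101011110010101101000

11111101011110010101101000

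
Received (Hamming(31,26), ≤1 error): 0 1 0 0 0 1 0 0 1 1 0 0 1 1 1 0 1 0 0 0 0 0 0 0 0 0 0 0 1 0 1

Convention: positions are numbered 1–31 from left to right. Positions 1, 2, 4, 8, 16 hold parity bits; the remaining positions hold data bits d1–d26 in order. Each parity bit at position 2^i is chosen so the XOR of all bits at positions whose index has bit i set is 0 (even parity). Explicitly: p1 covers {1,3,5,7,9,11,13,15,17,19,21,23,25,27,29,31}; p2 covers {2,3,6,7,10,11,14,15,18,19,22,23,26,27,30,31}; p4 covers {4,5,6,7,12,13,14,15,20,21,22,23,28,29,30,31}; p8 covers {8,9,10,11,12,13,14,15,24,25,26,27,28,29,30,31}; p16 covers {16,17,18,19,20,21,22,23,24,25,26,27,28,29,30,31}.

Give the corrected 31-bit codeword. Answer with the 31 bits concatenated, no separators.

s1 (pos 1,3,5,7,9,11,13,15,17,19,21,23,25,27,29,31): 0⊕0⊕0⊕0⊕1⊕0⊕1⊕1⊕1⊕0⊕0⊕0⊕0⊕0⊕1⊕1 = 0
s2 (pos 2,3,6,7,10,11,14,15,18,19,22,23,26,27,30,31): 1⊕0⊕1⊕0⊕1⊕0⊕1⊕1⊕0⊕0⊕0⊕0⊕0⊕0⊕0⊕1 = 0
s4 (pos 4,5,6,7,12,13,14,15,20,21,22,23,28,29,30,31): 0⊕0⊕1⊕0⊕0⊕1⊕1⊕1⊕0⊕0⊕0⊕0⊕0⊕1⊕0⊕1 = 0
s8 (pos 8,9,10,11,12,13,14,15,24,25,26,27,28,29,30,31): 0⊕1⊕1⊕0⊕0⊕1⊕1⊕1⊕0⊕0⊕0⊕0⊕0⊕1⊕0⊕1 = 1
s16 (pos 16,17,18,19,20,21,22,23,24,25,26,27,28,29,30,31): 0⊕1⊕0⊕0⊕0⊕0⊕0⊕0⊕0⊕0⊕0⊕0⊕0⊕1⊕0⊕1 = 1
Syndrome s16…s1 = 11000 → error at position 24.
Flip position 24: 0100010011001110100000000000101 → 0100010011001110100000010000101

0100010011001110100000010000101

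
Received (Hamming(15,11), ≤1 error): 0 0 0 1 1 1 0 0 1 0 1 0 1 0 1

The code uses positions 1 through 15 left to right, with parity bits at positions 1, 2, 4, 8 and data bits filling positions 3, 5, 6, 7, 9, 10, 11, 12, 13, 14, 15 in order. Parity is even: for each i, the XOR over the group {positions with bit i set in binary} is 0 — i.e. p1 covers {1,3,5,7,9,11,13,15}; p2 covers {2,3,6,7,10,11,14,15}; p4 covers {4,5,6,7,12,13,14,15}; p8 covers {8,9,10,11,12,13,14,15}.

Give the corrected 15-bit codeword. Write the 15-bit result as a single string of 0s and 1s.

000111101010101

s1 (pos 1,3,5,7,9,11,13,15): 0⊕0⊕1⊕0⊕1⊕1⊕1⊕1 = 1
s2 (pos 2,3,6,7,10,11,14,15): 0⊕0⊕1⊕0⊕0⊕1⊕0⊕1 = 1
s4 (pos 4,5,6,7,12,13,14,15): 1⊕1⊕1⊕0⊕0⊕1⊕0⊕1 = 1
s8 (pos 8,9,10,11,12,13,14,15): 0⊕1⊕0⊕1⊕0⊕1⊕0⊕1 = 0
Syndrome s8…s1 = 0111 → error at position 7.
Flip position 7: 000111001010101 → 000111101010101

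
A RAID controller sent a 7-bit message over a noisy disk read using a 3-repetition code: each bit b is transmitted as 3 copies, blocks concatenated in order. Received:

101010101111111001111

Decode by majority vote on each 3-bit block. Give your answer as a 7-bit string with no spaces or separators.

1011101

Block 1 (101): 2 ones → 1
Block 2 (010): 1 one → 0
Block 3 (101): 2 ones → 1
Block 4 (111): 3 ones → 1
Block 5 (111): 3 ones → 1
Block 6 (001): 1 one → 0
Block 7 (111): 3 ones → 1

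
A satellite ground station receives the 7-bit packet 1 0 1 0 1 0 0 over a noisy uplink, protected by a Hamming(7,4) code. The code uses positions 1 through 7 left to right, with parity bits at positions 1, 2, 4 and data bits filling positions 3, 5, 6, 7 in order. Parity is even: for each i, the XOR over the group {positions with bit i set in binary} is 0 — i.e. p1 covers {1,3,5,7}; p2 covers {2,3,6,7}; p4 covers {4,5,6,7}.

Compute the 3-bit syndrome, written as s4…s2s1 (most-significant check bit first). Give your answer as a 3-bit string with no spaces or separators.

111

s1 (pos 1,3,5,7): 1⊕1⊕1⊕0 = 1
s2 (pos 2,3,6,7): 0⊕1⊕0⊕0 = 1
s4 (pos 4,5,6,7): 0⊕1⊕0⊕0 = 1
Syndrome s4…s1 = 111 → error at position 7.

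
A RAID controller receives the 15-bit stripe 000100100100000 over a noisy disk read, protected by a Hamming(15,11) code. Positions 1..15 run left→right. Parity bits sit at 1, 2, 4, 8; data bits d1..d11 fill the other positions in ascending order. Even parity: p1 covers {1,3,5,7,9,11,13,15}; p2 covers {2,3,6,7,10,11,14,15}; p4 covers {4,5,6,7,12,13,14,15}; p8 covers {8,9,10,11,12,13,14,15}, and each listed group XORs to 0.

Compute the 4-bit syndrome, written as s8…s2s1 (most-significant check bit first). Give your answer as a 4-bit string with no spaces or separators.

1001

s1 (pos 1,3,5,7,9,11,13,15): 0⊕0⊕0⊕1⊕0⊕0⊕0⊕0 = 1
s2 (pos 2,3,6,7,10,11,14,15): 0⊕0⊕0⊕1⊕1⊕0⊕0⊕0 = 0
s4 (pos 4,5,6,7,12,13,14,15): 1⊕0⊕0⊕1⊕0⊕0⊕0⊕0 = 0
s8 (pos 8,9,10,11,12,13,14,15): 0⊕0⊕1⊕0⊕0⊕0⊕0⊕0 = 1
Syndrome s8…s1 = 1001 → error at position 9.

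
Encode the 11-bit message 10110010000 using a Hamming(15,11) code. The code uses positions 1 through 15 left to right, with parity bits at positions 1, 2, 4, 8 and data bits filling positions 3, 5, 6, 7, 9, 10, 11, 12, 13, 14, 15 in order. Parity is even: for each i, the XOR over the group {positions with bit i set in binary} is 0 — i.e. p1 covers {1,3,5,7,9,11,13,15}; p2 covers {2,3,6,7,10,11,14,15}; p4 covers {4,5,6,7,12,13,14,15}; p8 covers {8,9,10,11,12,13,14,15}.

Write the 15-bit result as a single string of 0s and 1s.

101001110010000

Place data at non-parity positions: p1 p2 1 p4 0 1 1 p8 0 0 1 0 0 0 0
p1 (pos 1,3,5,7,9,11,13,15): XOR of data positions = 1⊕0⊕1⊕0⊕1⊕0⊕0 = 1
p2 (pos 2,3,6,7,10,11,14,15): XOR of data positions = 1⊕1⊕1⊕0⊕1⊕0⊕0 = 0
p4 (pos 4,5,6,7,12,13,14,15): XOR of data positions = 0⊕1⊕1⊕0⊕0⊕0⊕0 = 0
p8 (pos 8,9,10,11,12,13,14,15): XOR of data positions = 0⊕0⊕1⊕0⊕0⊕0⊕0 = 1
Codeword: 101001110010000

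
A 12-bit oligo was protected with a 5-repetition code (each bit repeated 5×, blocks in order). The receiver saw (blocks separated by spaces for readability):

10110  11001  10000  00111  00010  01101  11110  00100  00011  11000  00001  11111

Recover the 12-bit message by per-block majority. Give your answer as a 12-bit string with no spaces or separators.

110101100001

Block 1 (10110): 3 ones → 1
Block 2 (11001): 3 ones → 1
Block 3 (10000): 1 one → 0
Block 4 (00111): 3 ones → 1
Block 5 (00010): 1 one → 0
Block 6 (01101): 3 ones → 1
Block 7 (11110): 4 ones → 1
Block 8 (00100): 1 one → 0
Block 9 (00011): 2 ones → 0
Block 10 (11000): 2 ones → 0
Block 11 (00001): 1 one → 0
Block 12 (11111): 5 ones → 1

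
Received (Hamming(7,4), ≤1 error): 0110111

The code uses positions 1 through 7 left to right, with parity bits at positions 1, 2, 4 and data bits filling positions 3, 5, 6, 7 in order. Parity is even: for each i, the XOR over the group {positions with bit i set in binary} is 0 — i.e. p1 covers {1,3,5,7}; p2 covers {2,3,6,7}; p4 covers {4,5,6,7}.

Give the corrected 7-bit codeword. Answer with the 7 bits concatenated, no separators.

s1 (pos 1,3,5,7): 0⊕1⊕1⊕1 = 1
s2 (pos 2,3,6,7): 1⊕1⊕1⊕1 = 0
s4 (pos 4,5,6,7): 0⊕1⊕1⊕1 = 1
Syndrome s4…s1 = 101 → error at position 5.
Flip position 5: 0110111 → 0110011

0110011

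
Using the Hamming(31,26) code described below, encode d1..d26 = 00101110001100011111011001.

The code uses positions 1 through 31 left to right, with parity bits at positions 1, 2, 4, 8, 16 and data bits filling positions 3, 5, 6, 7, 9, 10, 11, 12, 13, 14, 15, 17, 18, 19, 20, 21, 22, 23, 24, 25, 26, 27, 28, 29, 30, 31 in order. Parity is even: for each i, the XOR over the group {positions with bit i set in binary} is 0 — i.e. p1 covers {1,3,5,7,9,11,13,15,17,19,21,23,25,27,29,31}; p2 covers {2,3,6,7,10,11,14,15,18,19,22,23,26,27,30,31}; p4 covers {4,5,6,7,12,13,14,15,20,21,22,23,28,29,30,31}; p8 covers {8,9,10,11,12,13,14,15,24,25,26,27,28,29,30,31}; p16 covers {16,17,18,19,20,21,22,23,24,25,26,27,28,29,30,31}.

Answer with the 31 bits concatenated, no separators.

1001010111100011100011111011001

Place data at non-parity positions: p1 p2 0 p4 0 1 0 p8 1 1 1 0 0 0 1 p16 1 0 0 0 1 1 1 1 1 0 1 1 0 0 1
p1 (pos 1,3,5,7,9,11,13,15,17,19,21,23,25,27,29,31): XOR of data positions = 0⊕0⊕0⊕1⊕1⊕0⊕1⊕1⊕0⊕1⊕1⊕1⊕1⊕0⊕1 = 1
p2 (pos 2,3,6,7,10,11,14,15,18,19,22,23,26,27,30,31): XOR of data positions = 0⊕1⊕0⊕1⊕1⊕0⊕1⊕0⊕0⊕1⊕1⊕0⊕1⊕0⊕1 = 0
p4 (pos 4,5,6,7,12,13,14,15,20,21,22,23,28,29,30,31): XOR of data positions = 0⊕1⊕0⊕0⊕0⊕0⊕1⊕0⊕1⊕1⊕1⊕1⊕0⊕0⊕1 = 1
p8 (pos 8,9,10,11,12,13,14,15,24,25,26,27,28,29,30,31): XOR of data positions = 1⊕1⊕1⊕0⊕0⊕0⊕1⊕1⊕1⊕0⊕1⊕1⊕0⊕0⊕1 = 1
p16 (pos 16,17,18,19,20,21,22,23,24,25,26,27,28,29,30,31): XOR of data positions = 1⊕0⊕0⊕0⊕1⊕1⊕1⊕1⊕1⊕0⊕1⊕1⊕0⊕0⊕1 = 1
Codeword: 1001010111100011100011111011001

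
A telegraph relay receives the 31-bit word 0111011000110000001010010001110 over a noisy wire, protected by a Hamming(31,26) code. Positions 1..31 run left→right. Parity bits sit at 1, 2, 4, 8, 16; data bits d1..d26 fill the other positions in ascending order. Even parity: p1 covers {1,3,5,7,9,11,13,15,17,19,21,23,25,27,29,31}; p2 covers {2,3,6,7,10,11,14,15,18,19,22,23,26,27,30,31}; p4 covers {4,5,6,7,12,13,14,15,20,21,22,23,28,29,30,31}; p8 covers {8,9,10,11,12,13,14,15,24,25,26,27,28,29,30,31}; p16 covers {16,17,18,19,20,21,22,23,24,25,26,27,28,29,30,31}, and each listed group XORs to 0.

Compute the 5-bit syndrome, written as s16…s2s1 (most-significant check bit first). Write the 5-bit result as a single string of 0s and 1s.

00010

s1 (pos 1,3,5,7,9,11,13,15,17,19,21,23,25,27,29,31): 0⊕1⊕0⊕1⊕0⊕1⊕0⊕0⊕0⊕1⊕1⊕0⊕0⊕0⊕1⊕0 = 0
s2 (pos 2,3,6,7,10,11,14,15,18,19,22,23,26,27,30,31): 1⊕1⊕1⊕1⊕0⊕1⊕0⊕0⊕0⊕1⊕0⊕0⊕0⊕0⊕1⊕0 = 1
s4 (pos 4,5,6,7,12,13,14,15,20,21,22,23,28,29,30,31): 1⊕0⊕1⊕1⊕1⊕0⊕0⊕0⊕0⊕1⊕0⊕0⊕1⊕1⊕1⊕0 = 0
s8 (pos 8,9,10,11,12,13,14,15,24,25,26,27,28,29,30,31): 0⊕0⊕0⊕1⊕1⊕0⊕0⊕0⊕1⊕0⊕0⊕0⊕1⊕1⊕1⊕0 = 0
s16 (pos 16,17,18,19,20,21,22,23,24,25,26,27,28,29,30,31): 0⊕0⊕0⊕1⊕0⊕1⊕0⊕0⊕1⊕0⊕0⊕0⊕1⊕1⊕1⊕0 = 0
Syndrome s16…s1 = 00010 → error at position 2.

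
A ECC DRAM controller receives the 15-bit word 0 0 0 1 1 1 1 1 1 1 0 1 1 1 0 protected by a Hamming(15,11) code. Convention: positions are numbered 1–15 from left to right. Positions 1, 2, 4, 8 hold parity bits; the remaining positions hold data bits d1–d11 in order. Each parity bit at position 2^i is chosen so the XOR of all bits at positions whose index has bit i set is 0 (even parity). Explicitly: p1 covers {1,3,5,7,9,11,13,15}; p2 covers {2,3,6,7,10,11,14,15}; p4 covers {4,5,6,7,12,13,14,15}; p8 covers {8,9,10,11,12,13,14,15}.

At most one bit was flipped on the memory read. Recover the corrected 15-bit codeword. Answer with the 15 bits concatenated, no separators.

s1 (pos 1,3,5,7,9,11,13,15): 0⊕0⊕1⊕1⊕1⊕0⊕1⊕0 = 0
s2 (pos 2,3,6,7,10,11,14,15): 0⊕0⊕1⊕1⊕1⊕0⊕1⊕0 = 0
s4 (pos 4,5,6,7,12,13,14,15): 1⊕1⊕1⊕1⊕1⊕1⊕1⊕0 = 1
s8 (pos 8,9,10,11,12,13,14,15): 1⊕1⊕1⊕0⊕1⊕1⊕1⊕0 = 0
Syndrome s8…s1 = 0100 → error at position 4.
Flip position 4: 000111111101110 → 000011111101110

000011111101110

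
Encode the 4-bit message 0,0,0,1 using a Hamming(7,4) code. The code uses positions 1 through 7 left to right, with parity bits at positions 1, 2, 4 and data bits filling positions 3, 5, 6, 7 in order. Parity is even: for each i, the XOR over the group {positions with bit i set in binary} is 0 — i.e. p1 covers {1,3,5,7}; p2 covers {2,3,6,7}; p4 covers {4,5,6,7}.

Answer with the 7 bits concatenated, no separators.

1101001

Place data at non-parity positions: p1 p2 0 p4 0 0 1
p1 (pos 1,3,5,7): XOR of data positions = 0⊕0⊕1 = 1
p2 (pos 2,3,6,7): XOR of data positions = 0⊕0⊕1 = 1
p4 (pos 4,5,6,7): XOR of data positions = 0⊕0⊕1 = 1
Codeword: 1101001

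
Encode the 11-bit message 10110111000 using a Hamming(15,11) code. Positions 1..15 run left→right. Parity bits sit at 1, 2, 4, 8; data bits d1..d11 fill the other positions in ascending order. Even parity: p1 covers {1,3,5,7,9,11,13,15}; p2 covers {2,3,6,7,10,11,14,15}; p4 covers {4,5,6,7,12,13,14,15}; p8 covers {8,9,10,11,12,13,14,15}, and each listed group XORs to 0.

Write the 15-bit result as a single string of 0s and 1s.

111101110111000

Place data at non-parity positions: p1 p2 1 p4 0 1 1 p8 0 1 1 1 0 0 0
p1 (pos 1,3,5,7,9,11,13,15): XOR of data positions = 1⊕0⊕1⊕0⊕1⊕0⊕0 = 1
p2 (pos 2,3,6,7,10,11,14,15): XOR of data positions = 1⊕1⊕1⊕1⊕1⊕0⊕0 = 1
p4 (pos 4,5,6,7,12,13,14,15): XOR of data positions = 0⊕1⊕1⊕1⊕0⊕0⊕0 = 1
p8 (pos 8,9,10,11,12,13,14,15): XOR of data positions = 0⊕1⊕1⊕1⊕0⊕0⊕0 = 1
Codeword: 111101110111000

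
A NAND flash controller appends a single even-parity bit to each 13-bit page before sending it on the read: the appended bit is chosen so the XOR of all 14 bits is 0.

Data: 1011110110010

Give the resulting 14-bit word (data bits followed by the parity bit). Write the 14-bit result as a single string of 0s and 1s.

10111101100100

XOR of the 13 data bits: 1⊕0⊕1⊕1⊕1⊕1⊕0⊕1⊕1⊕0⊕0⊕1⊕0 = 0
Parity bit = 0 (so all 14 bits XOR to 0).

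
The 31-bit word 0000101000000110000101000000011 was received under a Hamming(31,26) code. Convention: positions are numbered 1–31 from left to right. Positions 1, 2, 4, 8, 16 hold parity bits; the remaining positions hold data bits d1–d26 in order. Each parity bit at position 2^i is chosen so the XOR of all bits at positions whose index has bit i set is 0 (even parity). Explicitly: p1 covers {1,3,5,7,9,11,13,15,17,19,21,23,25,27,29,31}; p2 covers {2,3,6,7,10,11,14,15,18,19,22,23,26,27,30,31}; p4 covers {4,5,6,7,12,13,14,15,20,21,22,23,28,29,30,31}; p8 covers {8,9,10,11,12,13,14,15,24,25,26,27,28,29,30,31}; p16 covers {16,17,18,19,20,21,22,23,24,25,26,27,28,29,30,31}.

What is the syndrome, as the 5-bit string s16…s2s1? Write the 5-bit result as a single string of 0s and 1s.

s1 (pos 1,3,5,7,9,11,13,15,17,19,21,23,25,27,29,31): 0⊕0⊕1⊕1⊕0⊕0⊕0⊕1⊕0⊕0⊕0⊕0⊕0⊕0⊕0⊕1 = 0
s2 (pos 2,3,6,7,10,11,14,15,18,19,22,23,26,27,30,31): 0⊕0⊕0⊕1⊕0⊕0⊕1⊕1⊕0⊕0⊕1⊕0⊕0⊕0⊕1⊕1 = 0
s4 (pos 4,5,6,7,12,13,14,15,20,21,22,23,28,29,30,31): 0⊕1⊕0⊕1⊕0⊕0⊕1⊕1⊕1⊕0⊕1⊕0⊕0⊕0⊕1⊕1 = 0
s8 (pos 8,9,10,11,12,13,14,15,24,25,26,27,28,29,30,31): 0⊕0⊕0⊕0⊕0⊕0⊕1⊕1⊕0⊕0⊕0⊕0⊕0⊕0⊕1⊕1 = 0
s16 (pos 16,17,18,19,20,21,22,23,24,25,26,27,28,29,30,31): 0⊕0⊕0⊕0⊕1⊕0⊕1⊕0⊕0⊕0⊕0⊕0⊕0⊕0⊕1⊕1 = 0
Syndrome s16…s1 = 00000 → no error.

00000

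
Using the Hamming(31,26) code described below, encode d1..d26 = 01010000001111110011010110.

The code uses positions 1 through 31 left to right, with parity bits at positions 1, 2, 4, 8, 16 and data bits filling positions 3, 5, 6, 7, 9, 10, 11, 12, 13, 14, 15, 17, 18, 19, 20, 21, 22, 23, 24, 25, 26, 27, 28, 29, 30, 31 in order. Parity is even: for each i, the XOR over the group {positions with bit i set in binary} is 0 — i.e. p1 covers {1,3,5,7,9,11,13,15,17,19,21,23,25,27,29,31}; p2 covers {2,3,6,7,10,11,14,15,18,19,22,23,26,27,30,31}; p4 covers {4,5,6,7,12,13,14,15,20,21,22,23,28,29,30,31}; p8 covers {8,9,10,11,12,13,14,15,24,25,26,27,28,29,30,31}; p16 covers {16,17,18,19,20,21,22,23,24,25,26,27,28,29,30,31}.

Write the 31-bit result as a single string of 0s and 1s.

1001101000000010111110011010110

Place data at non-parity positions: p1 p2 0 p4 1 0 1 p8 0 0 0 0 0 0 1 p16 1 1 1 1 1 0 0 1 1 0 1 0 1 1 0
p1 (pos 1,3,5,7,9,11,13,15,17,19,21,23,25,27,29,31): XOR of data positions = 0⊕1⊕1⊕0⊕0⊕0⊕1⊕1⊕1⊕1⊕0⊕1⊕1⊕1⊕0 = 1
p2 (pos 2,3,6,7,10,11,14,15,18,19,22,23,26,27,30,31): XOR of data positions = 0⊕0⊕1⊕0⊕0⊕0⊕1⊕1⊕1⊕0⊕0⊕0⊕1⊕1⊕0 = 0
p4 (pos 4,5,6,7,12,13,14,15,20,21,22,23,28,29,30,31): XOR of data positions = 1⊕0⊕1⊕0⊕0⊕0⊕1⊕1⊕1⊕0⊕0⊕0⊕1⊕1⊕0 = 1
p8 (pos 8,9,10,11,12,13,14,15,24,25,26,27,28,29,30,31): XOR of data positions = 0⊕0⊕0⊕0⊕0⊕0⊕1⊕1⊕1⊕0⊕1⊕0⊕1⊕1⊕0 = 0
p16 (pos 16,17,18,19,20,21,22,23,24,25,26,27,28,29,30,31): XOR of data positions = 1⊕1⊕1⊕1⊕1⊕0⊕0⊕1⊕1⊕0⊕1⊕0⊕1⊕1⊕0 = 0
Codeword: 1001101000000010111110011010110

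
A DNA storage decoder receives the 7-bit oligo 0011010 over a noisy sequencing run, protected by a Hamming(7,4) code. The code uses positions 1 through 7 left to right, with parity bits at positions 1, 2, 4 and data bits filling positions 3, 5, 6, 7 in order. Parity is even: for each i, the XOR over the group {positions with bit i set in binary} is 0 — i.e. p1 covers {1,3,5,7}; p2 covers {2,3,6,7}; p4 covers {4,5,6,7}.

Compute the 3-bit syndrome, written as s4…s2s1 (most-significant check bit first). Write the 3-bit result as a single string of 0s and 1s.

001

s1 (pos 1,3,5,7): 0⊕1⊕0⊕0 = 1
s2 (pos 2,3,6,7): 0⊕1⊕1⊕0 = 0
s4 (pos 4,5,6,7): 1⊕0⊕1⊕0 = 0
Syndrome s4…s1 = 001 → error at position 1.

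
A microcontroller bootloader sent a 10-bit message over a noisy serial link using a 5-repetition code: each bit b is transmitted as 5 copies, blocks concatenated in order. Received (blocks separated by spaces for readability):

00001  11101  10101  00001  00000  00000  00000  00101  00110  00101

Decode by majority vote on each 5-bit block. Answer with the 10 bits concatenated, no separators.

0110000000

Block 1 (00001): 1 one → 0
Block 2 (11101): 4 ones → 1
Block 3 (10101): 3 ones → 1
Block 4 (00001): 1 one → 0
Block 5 (00000): 0 ones → 0
Block 6 (00000): 0 ones → 0
Block 7 (00000): 0 ones → 0
Block 8 (00101): 2 ones → 0
Block 9 (00110): 2 ones → 0
Block 10 (00101): 2 ones → 0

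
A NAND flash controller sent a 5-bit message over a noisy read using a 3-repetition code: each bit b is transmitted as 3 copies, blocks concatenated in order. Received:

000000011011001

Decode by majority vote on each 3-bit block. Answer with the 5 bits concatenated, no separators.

00110

Block 1 (000): 0 ones → 0
Block 2 (000): 0 ones → 0
Block 3 (011): 2 ones → 1
Block 4 (011): 2 ones → 1
Block 5 (001): 1 one → 0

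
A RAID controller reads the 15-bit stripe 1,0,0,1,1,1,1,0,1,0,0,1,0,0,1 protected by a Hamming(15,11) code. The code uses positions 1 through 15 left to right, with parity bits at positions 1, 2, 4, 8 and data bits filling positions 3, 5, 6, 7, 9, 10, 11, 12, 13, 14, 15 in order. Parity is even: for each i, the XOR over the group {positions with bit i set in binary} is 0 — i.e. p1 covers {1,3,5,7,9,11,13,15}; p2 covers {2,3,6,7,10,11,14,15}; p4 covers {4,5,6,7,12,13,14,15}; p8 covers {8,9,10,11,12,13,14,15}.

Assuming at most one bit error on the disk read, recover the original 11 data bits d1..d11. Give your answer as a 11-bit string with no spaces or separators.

01111011001

s1 (pos 1,3,5,7,9,11,13,15): 1⊕0⊕1⊕1⊕1⊕0⊕0⊕1 = 1
s2 (pos 2,3,6,7,10,11,14,15): 0⊕0⊕1⊕1⊕0⊕0⊕0⊕1 = 1
s4 (pos 4,5,6,7,12,13,14,15): 1⊕1⊕1⊕1⊕1⊕0⊕0⊕1 = 0
s8 (pos 8,9,10,11,12,13,14,15): 0⊕1⊕0⊕0⊕1⊕0⊕0⊕1 = 1
Syndrome s8…s1 = 1011 → error at position 11.
Flip position 11: 100111101001001 → 100111101011001
Read data bits from positions 3,5,6,7,9,10,11,12,13,14,15: 01111011001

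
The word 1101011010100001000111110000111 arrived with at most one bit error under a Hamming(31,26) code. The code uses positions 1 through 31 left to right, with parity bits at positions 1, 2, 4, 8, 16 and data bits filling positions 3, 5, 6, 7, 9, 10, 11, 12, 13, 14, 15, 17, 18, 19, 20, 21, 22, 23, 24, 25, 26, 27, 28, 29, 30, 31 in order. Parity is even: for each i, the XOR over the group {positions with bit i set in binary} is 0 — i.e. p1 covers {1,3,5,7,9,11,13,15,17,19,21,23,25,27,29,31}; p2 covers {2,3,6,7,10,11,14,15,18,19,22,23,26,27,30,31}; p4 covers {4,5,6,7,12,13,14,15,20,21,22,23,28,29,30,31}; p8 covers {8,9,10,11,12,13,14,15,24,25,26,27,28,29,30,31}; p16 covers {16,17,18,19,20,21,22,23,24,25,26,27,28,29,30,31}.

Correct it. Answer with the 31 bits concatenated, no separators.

s1 (pos 1,3,5,7,9,11,13,15,17,19,21,23,25,27,29,31): 1⊕0⊕0⊕1⊕1⊕1⊕0⊕0⊕0⊕0⊕1⊕1⊕0⊕0⊕1⊕1 = 0
s2 (pos 2,3,6,7,10,11,14,15,18,19,22,23,26,27,30,31): 1⊕0⊕1⊕1⊕0⊕1⊕0⊕0⊕0⊕0⊕1⊕1⊕0⊕0⊕1⊕1 = 0
s4 (pos 4,5,6,7,12,13,14,15,20,21,22,23,28,29,30,31): 1⊕0⊕1⊕1⊕0⊕0⊕0⊕0⊕1⊕1⊕1⊕1⊕0⊕1⊕1⊕1 = 0
s8 (pos 8,9,10,11,12,13,14,15,24,25,26,27,28,29,30,31): 0⊕1⊕0⊕1⊕0⊕0⊕0⊕0⊕1⊕0⊕0⊕0⊕0⊕1⊕1⊕1 = 0
s16 (pos 16,17,18,19,20,21,22,23,24,25,26,27,28,29,30,31): 1⊕0⊕0⊕0⊕1⊕1⊕1⊕1⊕1⊕0⊕0⊕0⊕0⊕1⊕1⊕1 = 1
Syndrome s16…s1 = 10000 → error at position 16.
Flip position 16: 1101011010100001000111110000111 → 1101011010100000000111110000111

1101011010100000000111110000111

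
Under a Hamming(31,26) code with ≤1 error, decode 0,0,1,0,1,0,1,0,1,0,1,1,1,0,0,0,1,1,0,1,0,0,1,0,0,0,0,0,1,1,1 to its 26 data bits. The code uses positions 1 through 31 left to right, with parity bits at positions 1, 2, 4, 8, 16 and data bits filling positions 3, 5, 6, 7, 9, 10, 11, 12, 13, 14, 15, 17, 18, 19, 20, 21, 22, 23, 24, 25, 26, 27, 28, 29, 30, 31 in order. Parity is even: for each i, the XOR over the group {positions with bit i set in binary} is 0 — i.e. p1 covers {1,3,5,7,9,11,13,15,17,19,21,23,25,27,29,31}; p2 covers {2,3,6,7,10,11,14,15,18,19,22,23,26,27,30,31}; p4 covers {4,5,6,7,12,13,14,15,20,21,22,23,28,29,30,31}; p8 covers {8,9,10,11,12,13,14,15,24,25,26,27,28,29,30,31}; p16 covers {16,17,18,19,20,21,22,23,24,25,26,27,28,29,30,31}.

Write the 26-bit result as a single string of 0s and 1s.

11011011100110100100000101

s1 (pos 1,3,5,7,9,11,13,15,17,19,21,23,25,27,29,31): 0⊕1⊕1⊕1⊕1⊕1⊕1⊕0⊕1⊕0⊕0⊕1⊕0⊕0⊕1⊕1 = 0
s2 (pos 2,3,6,7,10,11,14,15,18,19,22,23,26,27,30,31): 0⊕1⊕0⊕1⊕0⊕1⊕0⊕0⊕1⊕0⊕0⊕1⊕0⊕0⊕1⊕1 = 1
s4 (pos 4,5,6,7,12,13,14,15,20,21,22,23,28,29,30,31): 0⊕1⊕0⊕1⊕1⊕1⊕0⊕0⊕1⊕0⊕0⊕1⊕0⊕1⊕1⊕1 = 1
s8 (pos 8,9,10,11,12,13,14,15,24,25,26,27,28,29,30,31): 0⊕1⊕0⊕1⊕1⊕1⊕0⊕0⊕0⊕0⊕0⊕0⊕0⊕1⊕1⊕1 = 1
s16 (pos 16,17,18,19,20,21,22,23,24,25,26,27,28,29,30,31): 0⊕1⊕1⊕0⊕1⊕0⊕0⊕1⊕0⊕0⊕0⊕0⊕0⊕1⊕1⊕1 = 1
Syndrome s16…s1 = 11110 → error at position 30.
Flip position 30: 0010101010111000110100100000111 → 0010101010111000110100100000101
Read data bits from positions 3,5,6,7,9,10,11,12,13,14,15,17,18,19,20,21,22,23,24,25,26,27,28,29,30,31: 11011011100110100100000101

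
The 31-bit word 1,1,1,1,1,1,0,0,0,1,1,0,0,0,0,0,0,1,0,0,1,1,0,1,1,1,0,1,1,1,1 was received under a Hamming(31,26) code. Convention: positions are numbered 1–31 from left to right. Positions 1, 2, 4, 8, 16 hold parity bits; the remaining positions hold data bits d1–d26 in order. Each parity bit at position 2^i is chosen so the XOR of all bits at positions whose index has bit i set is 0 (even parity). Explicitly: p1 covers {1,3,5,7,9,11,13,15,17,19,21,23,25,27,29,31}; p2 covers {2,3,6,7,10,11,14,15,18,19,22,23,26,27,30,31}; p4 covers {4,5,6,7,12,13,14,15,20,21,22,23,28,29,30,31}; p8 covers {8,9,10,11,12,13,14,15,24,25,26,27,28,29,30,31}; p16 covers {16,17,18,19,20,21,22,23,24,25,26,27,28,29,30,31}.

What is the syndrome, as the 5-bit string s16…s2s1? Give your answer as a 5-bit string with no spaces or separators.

s1 (pos 1,3,5,7,9,11,13,15,17,19,21,23,25,27,29,31): 1⊕1⊕1⊕0⊕0⊕1⊕0⊕0⊕0⊕0⊕1⊕0⊕1⊕0⊕1⊕1 = 0
s2 (pos 2,3,6,7,10,11,14,15,18,19,22,23,26,27,30,31): 1⊕1⊕1⊕0⊕1⊕1⊕0⊕0⊕1⊕0⊕1⊕0⊕1⊕0⊕1⊕1 = 0
s4 (pos 4,5,6,7,12,13,14,15,20,21,22,23,28,29,30,31): 1⊕1⊕1⊕0⊕0⊕0⊕0⊕0⊕0⊕1⊕1⊕0⊕1⊕1⊕1⊕1 = 1
s8 (pos 8,9,10,11,12,13,14,15,24,25,26,27,28,29,30,31): 0⊕0⊕1⊕1⊕0⊕0⊕0⊕0⊕1⊕1⊕1⊕0⊕1⊕1⊕1⊕1 = 1
s16 (pos 16,17,18,19,20,21,22,23,24,25,26,27,28,29,30,31): 0⊕0⊕1⊕0⊕0⊕1⊕1⊕0⊕1⊕1⊕1⊕0⊕1⊕1⊕1⊕1 = 0
Syndrome s16…s1 = 01100 → error at position 12.

01100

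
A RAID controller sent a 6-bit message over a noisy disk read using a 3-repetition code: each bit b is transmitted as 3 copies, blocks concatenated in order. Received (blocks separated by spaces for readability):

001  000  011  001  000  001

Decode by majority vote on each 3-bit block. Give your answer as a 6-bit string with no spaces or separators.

001000

Block 1 (001): 1 one → 0
Block 2 (000): 0 ones → 0
Block 3 (011): 2 ones → 1
Block 4 (001): 1 one → 0
Block 5 (000): 0 ones → 0
Block 6 (001): 1 one → 0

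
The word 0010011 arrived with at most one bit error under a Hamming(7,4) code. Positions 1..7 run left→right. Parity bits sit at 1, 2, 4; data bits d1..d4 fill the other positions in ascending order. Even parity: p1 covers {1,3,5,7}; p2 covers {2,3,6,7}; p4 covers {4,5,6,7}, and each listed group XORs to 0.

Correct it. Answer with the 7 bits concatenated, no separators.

0110011

s1 (pos 1,3,5,7): 0⊕1⊕0⊕1 = 0
s2 (pos 2,3,6,7): 0⊕1⊕1⊕1 = 1
s4 (pos 4,5,6,7): 0⊕0⊕1⊕1 = 0
Syndrome s4…s1 = 010 → error at position 2.
Flip position 2: 0010011 → 0110011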